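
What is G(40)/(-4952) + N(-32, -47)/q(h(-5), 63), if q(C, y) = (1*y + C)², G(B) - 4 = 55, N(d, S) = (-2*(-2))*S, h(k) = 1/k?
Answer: -7272891/122061848 ≈ -0.059584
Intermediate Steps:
N(d, S) = 4*S
G(B) = 59 (G(B) = 4 + 55 = 59)
q(C, y) = (C + y)² (q(C, y) = (y + C)² = (C + y)²)
G(40)/(-4952) + N(-32, -47)/q(h(-5), 63) = 59/(-4952) + (4*(-47))/((1/(-5) + 63)²) = 59*(-1/4952) - 188/(-⅕ + 63)² = -59/4952 - 188/((314/5)²) = -59/4952 - 188/98596/25 = -59/4952 - 188*25/98596 = -59/4952 - 1175/24649 = -7272891/122061848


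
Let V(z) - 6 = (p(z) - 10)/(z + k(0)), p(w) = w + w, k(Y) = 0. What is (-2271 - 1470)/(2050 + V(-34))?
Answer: -63597/34991 ≈ -1.8175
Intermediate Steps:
p(w) = 2*w
V(z) = 6 + (-10 + 2*z)/z (V(z) = 6 + (2*z - 10)/(z + 0) = 6 + (-10 + 2*z)/z)
(-2271 - 1470)/(2050 + V(-34)) = (-2271 - 1470)/(2050 + (8 - 10/(-34))) = -3741/(2050 + (8 - 10*(-1/34))) = -3741/(2050 + (8 + 5/17)) = -3741/(2050 + 141/17) = -3741/34991/17 = -3741*17/34991 = -63597/34991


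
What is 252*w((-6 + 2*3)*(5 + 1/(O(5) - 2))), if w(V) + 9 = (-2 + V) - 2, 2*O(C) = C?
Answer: -3276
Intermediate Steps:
O(C) = C/2
w(V) = -13 + V (w(V) = -9 + ((-2 + V) - 2) = -9 + (-4 + V) = -13 + V)
252*w((-6 + 2*3)*(5 + 1/(O(5) - 2))) = 252*(-13 + (-6 + 2*3)*(5 + 1/((½)*5 - 2))) = 252*(-13 + (-6 + 6)*(5 + 1/(5/2 - 2))) = 252*(-13 + 0*(5 + 1/(½))) = 252*(-13 + 0*(5 + 2)) = 252*(-13 + 0*7) = 252*(-13 + 0) = 252*(-13) = -3276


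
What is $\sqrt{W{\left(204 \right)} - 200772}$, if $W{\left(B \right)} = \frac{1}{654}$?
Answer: $\frac{i \sqrt{85873396098}}{654} \approx 448.08 i$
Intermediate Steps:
$W{\left(B \right)} = \frac{1}{654}$
$\sqrt{W{\left(204 \right)} - 200772} = \sqrt{\frac{1}{654} - 200772} = \sqrt{- \frac{131304887}{654}} = \frac{i \sqrt{85873396098}}{654}$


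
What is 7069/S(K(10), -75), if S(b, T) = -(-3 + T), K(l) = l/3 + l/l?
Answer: 7069/78 ≈ 90.628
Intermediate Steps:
K(l) = 1 + l/3 (K(l) = l*(1/3) + 1 = l/3 + 1 = 1 + l/3)
S(b, T) = 3 - T
7069/S(K(10), -75) = 7069/(3 - 1*(-75)) = 7069/(3 + 75) = 7069/78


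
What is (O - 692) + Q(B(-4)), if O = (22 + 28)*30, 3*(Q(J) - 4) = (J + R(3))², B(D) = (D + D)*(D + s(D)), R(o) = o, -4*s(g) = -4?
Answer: 1055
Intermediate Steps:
s(g) = 1 (s(g) = -¼*(-4) = 1)
B(D) = 2*D*(1 + D) (B(D) = (D + D)*(D + 1) = (2*D)*(1 + D) = 2*D*(1 + D))
Q(J) = 4 + (3 + J)²/3 (Q(J) = 4 + (J + 3)²/3 = 4 + (3 + J)²/3)
O = 1500 (O = 50*30 = 1500)
(O - 692) + Q(B(-4)) = (1500 - 692) + (4 + (3 + 2*(-4)*(1 - 4))²/3) = 808 + (4 + (3 + 2*(-4)*(-3))²/3) = 808 + (4 + (3 + 24)²/3) = 808 + (4 + (⅓)*27²) = 808 + (4 + (⅓)*729) = 808 + (4 + 243) = 808 + 247 = 1055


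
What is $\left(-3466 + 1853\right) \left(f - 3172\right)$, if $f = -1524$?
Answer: $7574648$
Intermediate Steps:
$\left(-3466 + 1853\right) \left(f - 3172\right) = \left(-3466 + 1853\right) \left(-1524 - 3172\right) = \left(-1613\right) \left(-4696\right) = 7574648$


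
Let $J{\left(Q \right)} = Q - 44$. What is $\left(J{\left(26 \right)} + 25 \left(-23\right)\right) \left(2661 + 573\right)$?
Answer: $-1917762$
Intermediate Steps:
$J{\left(Q \right)} = -44 + Q$
$\left(J{\left(26 \right)} + 25 \left(-23\right)\right) \left(2661 + 573\right) = \left(\left(-44 + 26\right) + 25 \left(-23\right)\right) \left(2661 + 573\right) = \left(-18 - 575\right) 3234 = \left(-593\right) 3234 = -1917762$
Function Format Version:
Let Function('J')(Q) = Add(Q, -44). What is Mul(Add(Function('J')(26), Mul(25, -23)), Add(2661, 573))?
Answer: -1917762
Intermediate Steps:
Function('J')(Q) = Add(-44, Q)
Mul(Add(Function('J')(26), Mul(25, -23)), Add(2661, 573)) = Mul(Add(Add(-44, 26), Mul(25, -23)), Add(2661, 573)) = Mul(Add(-18, -575), 3234) = Mul(-593, 3234) = -1917762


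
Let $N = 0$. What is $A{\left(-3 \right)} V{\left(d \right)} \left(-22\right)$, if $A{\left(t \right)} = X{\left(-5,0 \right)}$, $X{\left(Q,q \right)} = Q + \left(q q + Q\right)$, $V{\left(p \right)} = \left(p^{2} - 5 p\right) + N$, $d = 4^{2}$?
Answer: $38720$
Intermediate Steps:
$d = 16$
$V{\left(p \right)} = p^{2} - 5 p$ ($V{\left(p \right)} = \left(p^{2} - 5 p\right) + 0 = p^{2} - 5 p$)
$X{\left(Q,q \right)} = q^{2} + 2 Q$ ($X{\left(Q,q \right)} = Q + \left(q^{2} + Q\right) = Q + \left(Q + q^{2}\right) = q^{2} + 2 Q$)
$A{\left(t \right)} = -10$ ($A{\left(t \right)} = 0^{2} + 2 \left(-5\right) = 0 - 10 = -10$)
$A{\left(-3 \right)} V{\left(d \right)} \left(-22\right) = - 10 \cdot 16 \left(-5 + 16\right) \left(-22\right) = - 10 \cdot 16 \cdot 11 \left(-22\right) = \left(-10\right) 176 \left(-22\right) = \left(-1760\right) \left(-22\right) = 38720$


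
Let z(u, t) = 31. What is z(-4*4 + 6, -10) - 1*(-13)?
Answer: 44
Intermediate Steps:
z(-4*4 + 6, -10) - 1*(-13) = 31 - 1*(-13) = 31 + 13 = 44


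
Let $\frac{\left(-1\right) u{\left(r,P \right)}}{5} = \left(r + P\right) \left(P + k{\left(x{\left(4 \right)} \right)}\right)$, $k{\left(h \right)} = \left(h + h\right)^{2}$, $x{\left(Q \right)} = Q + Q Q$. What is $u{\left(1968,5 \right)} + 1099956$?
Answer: $-14733369$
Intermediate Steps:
$x{\left(Q \right)} = Q + Q^{2}$
$k{\left(h \right)} = 4 h^{2}$ ($k{\left(h \right)} = \left(2 h\right)^{2} = 4 h^{2}$)
$u{\left(r,P \right)} = - 5 \left(1600 + P\right) \left(P + r\right)$ ($u{\left(r,P \right)} = - 5 \left(r + P\right) \left(P + 4 \left(4 \left(1 + 4\right)\right)^{2}\right) = - 5 \left(P + r\right) \left(P + 4 \left(4 \cdot 5\right)^{2}\right) = - 5 \left(P + r\right) \left(P + 4 \cdot 20^{2}\right) = - 5 \left(P + r\right) \left(P + 4 \cdot 400\right) = - 5 \left(P + r\right) \left(P + 1600\right) = - 5 \left(P + r\right) \left(1600 + P\right) = - 5 \left(1600 + P\right) \left(P + r\right)$)
$u{\left(1968,5 \right)} + 1099956 = \left(\left(-8000\right) 5 - 15744000 - 5 \cdot 5^{2} - 25 \cdot 1968\right) + 1099956 = \left(-40000 - 15744000 - 125 - 49200\right) + 1099956 = -15833325 + 1099956 = -14733369$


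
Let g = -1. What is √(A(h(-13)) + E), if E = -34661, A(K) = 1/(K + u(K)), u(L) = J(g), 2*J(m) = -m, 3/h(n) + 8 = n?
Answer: I*√866455/5 ≈ 186.17*I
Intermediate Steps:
h(n) = 3/(-8 + n)
J(m) = -m/2 (J(m) = (-m)/2 = -m/2)
u(L) = ½ (u(L) = -½*(-1) = ½)
A(K) = 1/(½ + K) (A(K) = 1/(K + ½) = 1/(½ + K))
√(A(h(-13)) + E) = √(2/(1 + 2*(3/(-8 - 13))) - 34661) = √(2/(1 + 2*(3/(-21))) - 34661) = √(2/(1 + 2*(3*(-1/21))) - 34661) = √(2/(1 + 2*(-⅐)) - 34661) = √(2/(1 - 2/7) - 34661) = √(2/(5/7) - 34661) = √(2*(7/5) - 34661) = √(14/5 - 34661) = √(-173291/5) = I*√866455/5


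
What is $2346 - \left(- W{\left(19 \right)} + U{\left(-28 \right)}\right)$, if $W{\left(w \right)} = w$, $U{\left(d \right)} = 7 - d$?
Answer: $2330$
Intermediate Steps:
$2346 - \left(- W{\left(19 \right)} + U{\left(-28 \right)}\right) = 2346 + \left(19 - \left(7 - -28\right)\right) = 2346 + \left(19 - \left(7 + 28\right)\right) = 2346 + \left(19 - 35\right) = 2346 - 16 = 2330$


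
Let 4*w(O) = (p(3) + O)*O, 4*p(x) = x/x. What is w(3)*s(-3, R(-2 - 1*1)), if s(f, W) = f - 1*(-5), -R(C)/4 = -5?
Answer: 39/8 ≈ 4.8750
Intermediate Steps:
R(C) = 20 (R(C) = -4*(-5) = 20)
p(x) = ¼ (p(x) = (x/x)/4 = (¼)*1 = ¼)
w(O) = O*(¼ + O)/4 (w(O) = ((¼ + O)*O)/4 = (O*(¼ + O))/4 = O*(¼ + O)/4)
s(f, W) = 5 + f (s(f, W) = f + 5 = 5 + f)
w(3)*s(-3, R(-2 - 1*1)) = ((1/16)*3*(1 + 4*3))*(5 - 3) = ((1/16)*3*(1 + 12))*2 = ((1/16)*3*13)*2 = (39/16)*2 = 39/8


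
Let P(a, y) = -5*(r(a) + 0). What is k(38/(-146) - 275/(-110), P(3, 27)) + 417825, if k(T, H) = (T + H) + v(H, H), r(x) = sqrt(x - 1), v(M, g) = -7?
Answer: 61001755/146 - 5*sqrt(2) ≈ 4.1781e+5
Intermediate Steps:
r(x) = sqrt(-1 + x)
P(a, y) = -5*sqrt(-1 + a) (P(a, y) = -5*(sqrt(-1 + a) + 0) = -5*sqrt(-1 + a))
k(T, H) = -7 + H + T (k(T, H) = (T + H) - 7 = (H + T) - 7 = -7 + H + T)
k(38/(-146) - 275/(-110), P(3, 27)) + 417825 = (-7 - 5*sqrt(-1 + 3) + (38/(-146) - 275/(-110))) + 417825 = (-7 - 5*sqrt(2) + (38*(-1/146) - 275*(-1/110))) + 417825 = (-7 - 5*sqrt(2) + (-19/73 + 5/2)) + 417825 = (-7 - 5*sqrt(2) + 327/146) + 417825 = (-695/146 - 5*sqrt(2)) + 417825 = 61001755/146 - 5*sqrt(2)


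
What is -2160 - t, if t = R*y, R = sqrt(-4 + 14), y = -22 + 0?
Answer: -2160 + 22*sqrt(10) ≈ -2090.4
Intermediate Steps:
y = -22
R = sqrt(10) ≈ 3.1623
t = -22*sqrt(10) (t = sqrt(10)*(-22) = -22*sqrt(10) ≈ -69.570)
-2160 - t = -2160 - (-22)*sqrt(10) = -2160 + 22*sqrt(10)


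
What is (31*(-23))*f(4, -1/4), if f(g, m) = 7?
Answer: -4991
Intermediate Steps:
(31*(-23))*f(4, -1/4) = (31*(-23))*7 = -713*7 = -4991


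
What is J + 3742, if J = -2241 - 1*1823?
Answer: -322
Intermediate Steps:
J = -4064 (J = -2241 - 1823 = -4064)
J + 3742 = -4064 + 3742 = -322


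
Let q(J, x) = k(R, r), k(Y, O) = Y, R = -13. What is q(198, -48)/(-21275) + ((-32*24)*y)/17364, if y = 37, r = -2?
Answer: -50360389/30784925 ≈ -1.6359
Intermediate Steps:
q(J, x) = -13
q(198, -48)/(-21275) + ((-32*24)*y)/17364 = -13/(-21275) + (-32*24*37)/17364 = -13*(-1/21275) - 768*37*(1/17364) = 13/21275 - 28416*1/17364 = 13/21275 - 2368/1447 = -50360389/30784925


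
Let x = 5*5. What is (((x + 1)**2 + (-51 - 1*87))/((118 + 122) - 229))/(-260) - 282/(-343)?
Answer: 310993/490490 ≈ 0.63405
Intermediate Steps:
x = 25
(((x + 1)**2 + (-51 - 1*87))/((118 + 122) - 229))/(-260) - 282/(-343) = (((25 + 1)**2 + (-51 - 1*87))/((118 + 122) - 229))/(-260) - 282/(-343) = ((26**2 + (-51 - 87))/(240 - 229))*(-1/260) - 282*(-1/343) = ((676 - 138)/11)*(-1/260) + 282/343 = (538*(1/11))*(-1/260) + 282/343 = (538/11)*(-1/260) + 282/343 = -269/1430 + 282/343 = 310993/490490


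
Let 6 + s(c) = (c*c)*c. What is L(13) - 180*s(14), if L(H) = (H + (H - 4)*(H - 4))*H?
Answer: -491618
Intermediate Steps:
s(c) = -6 + c³ (s(c) = -6 + (c*c)*c = -6 + c²*c = -6 + c³)
L(H) = H*(H + (-4 + H)²) (L(H) = (H + (-4 + H)*(-4 + H))*H = (H + (-4 + H)²)*H = H*(H + (-4 + H)²))
L(13) - 180*s(14) = 13*(13 + (-4 + 13)²) - 180*(-6 + 14³) = 13*(13 + 9²) - 180*(-6 + 2744) = 13*(13 + 81) - 180*2738 = 13*94 - 492840 = 1222 - 492840 = -491618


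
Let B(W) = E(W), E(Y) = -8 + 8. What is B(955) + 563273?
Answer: 563273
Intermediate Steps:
E(Y) = 0
B(W) = 0
B(955) + 563273 = 0 + 563273 = 563273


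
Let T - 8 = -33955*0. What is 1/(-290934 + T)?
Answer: -1/290926 ≈ -3.4373e-6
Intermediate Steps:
T = 8 (T = 8 - 33955*0 = 8 + 0 = 8)
1/(-290934 + T) = 1/(-290934 + 8) = 1/(-290926) = -1/290926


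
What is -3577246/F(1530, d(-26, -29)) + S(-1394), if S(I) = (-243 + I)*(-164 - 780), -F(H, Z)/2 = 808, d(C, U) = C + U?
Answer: 1250413647/808 ≈ 1.5475e+6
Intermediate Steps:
F(H, Z) = -1616 (F(H, Z) = -2*808 = -1616)
S(I) = 229392 - 944*I (S(I) = (-243 + I)*(-944) = 229392 - 944*I)
-3577246/F(1530, d(-26, -29)) + S(-1394) = -3577246/(-1616) + (229392 - 944*(-1394)) = -3577246*(-1/1616) + (229392 + 1315936) = 1788623/808 + 1545328 = 1250413647/808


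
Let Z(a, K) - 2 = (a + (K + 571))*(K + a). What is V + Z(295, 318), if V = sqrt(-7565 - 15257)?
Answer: 725794 + I*sqrt(22822) ≈ 7.2579e+5 + 151.07*I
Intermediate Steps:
V = I*sqrt(22822) (V = sqrt(-22822) = I*sqrt(22822) ≈ 151.07*I)
Z(a, K) = 2 + (K + a)*(571 + K + a) (Z(a, K) = 2 + (a + (K + 571))*(K + a) = 2 + (a + (571 + K))*(K + a) = 2 + (571 + K + a)*(K + a) = 2 + (K + a)*(571 + K + a))
V + Z(295, 318) = I*sqrt(22822) + (2 + 318**2 + 295**2 + 571*318 + 571*295 + 2*318*295) = I*sqrt(22822) + (2 + 101124 + 87025 + 181578 + 168445 + 187620) = I*sqrt(22822) + 725794 = 725794 + I*sqrt(22822)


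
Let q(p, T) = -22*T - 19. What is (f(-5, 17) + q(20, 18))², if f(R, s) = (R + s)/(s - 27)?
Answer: 4330561/25 ≈ 1.7322e+5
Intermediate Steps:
q(p, T) = -19 - 22*T
f(R, s) = (R + s)/(-27 + s)
(f(-5, 17) + q(20, 18))² = ((-5 + 17)/(-27 + 17) + (-19 - 22*18))² = (12/(-10) + (-19 - 396))² = (-⅒*12 - 415)² = (-6/5 - 415)² = (-2081/5)² = 4330561/25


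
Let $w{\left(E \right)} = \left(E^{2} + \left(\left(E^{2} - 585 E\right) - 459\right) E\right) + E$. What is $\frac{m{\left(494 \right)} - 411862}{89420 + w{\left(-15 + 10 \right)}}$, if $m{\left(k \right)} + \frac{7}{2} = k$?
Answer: $- \frac{822743}{153970} \approx -5.3435$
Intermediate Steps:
$m{\left(k \right)} = - \frac{7}{2} + k$
$w{\left(E \right)} = E + E^{2} + E \left(-459 + E^{2} - 585 E\right)$ ($w{\left(E \right)} = \left(E^{2} + \left(-459 + E^{2} - 585 E\right) E\right) + E = \left(E^{2} + E \left(-459 + E^{2} - 585 E\right)\right) + E = E + E^{2} + E \left(-459 + E^{2} - 585 E\right)$)
$\frac{m{\left(494 \right)} - 411862}{89420 + w{\left(-15 + 10 \right)}} = \frac{\left(- \frac{7}{2} + 494\right) - 411862}{89420 + \left(-15 + 10\right) \left(-458 + \left(-15 + 10\right)^{2} - 584 \left(-15 + 10\right)\right)} = \frac{\frac{981}{2} - 411862}{89420 - 5 \left(-458 + \left(-5\right)^{2} - -2920\right)} = - \frac{822743}{2 \left(89420 - 5 \left(-458 + 25 + 2920\right)\right)} = - \frac{822743}{2 \left(89420 - 12435\right)} = - \frac{822743}{2 \cdot 76985} = \left(- \frac{822743}{2}\right) \frac{1}{76985} = - \frac{822743}{153970}$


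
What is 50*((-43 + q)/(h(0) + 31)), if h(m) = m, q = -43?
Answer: -4300/31 ≈ -138.71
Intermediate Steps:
50*((-43 + q)/(h(0) + 31)) = 50*((-43 - 43)/(0 + 31)) = 50*(-86/31) = -4300/31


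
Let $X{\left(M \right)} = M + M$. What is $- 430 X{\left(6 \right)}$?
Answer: $-5160$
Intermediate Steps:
$X{\left(M \right)} = 2 M$
$- 430 X{\left(6 \right)} = - 430 \cdot 2 \cdot 6 = \left(-430\right) 12 = -5160$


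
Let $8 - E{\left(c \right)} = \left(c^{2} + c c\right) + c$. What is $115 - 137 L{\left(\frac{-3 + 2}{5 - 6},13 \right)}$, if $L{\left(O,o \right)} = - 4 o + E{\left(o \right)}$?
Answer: $54230$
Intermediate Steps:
$E{\left(c \right)} = 8 - c - 2 c^{2}$ ($E{\left(c \right)} = 8 - \left(\left(c^{2} + c c\right) + c\right) = 8 - \left(\left(c^{2} + c^{2}\right) + c\right) = 8 - \left(2 c^{2} + c\right) = 8 - \left(c + 2 c^{2}\right) = 8 - c - 2 c^{2}$)
$L{\left(O,o \right)} = 8 - 5 o - 2 o^{2}$ ($L{\left(O,o \right)} = - 4 o - \left(-8 + o + 2 o^{2}\right) = 8 - 5 o - 2 o^{2}$)
$115 - 137 L{\left(\frac{-3 + 2}{5 - 6},13 \right)} = 115 - 137 \left(8 - 65 - 2 \cdot 13^{2}\right) = 115 - 137 \left(8 - 65 - 338\right) = 115 - -54115 = 115 + 54115 = 54230$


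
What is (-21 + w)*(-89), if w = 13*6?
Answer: -5073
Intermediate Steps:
w = 78
(-21 + w)*(-89) = (-21 + 78)*(-89) = 57*(-89) = -5073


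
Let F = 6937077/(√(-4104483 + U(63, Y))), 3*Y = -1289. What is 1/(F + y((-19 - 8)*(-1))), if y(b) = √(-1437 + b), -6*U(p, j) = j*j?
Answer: 223303603*I/(-223303603*√1410 + 20811231*√1339821618) ≈ 0.0002964*I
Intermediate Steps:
Y = -1289/3 (Y = (⅓)*(-1289) = -1289/3 ≈ -429.67)
U(p, j) = -j²/6 (U(p, j) = -j*j/6 = -j²/6)
F = -20811231*I*√1339821618/223303603 (F = 6937077/(√(-4104483 - (-1289/3)²/6)) = 6937077/(√(-4104483 - ⅙*1661521/9)) = 6937077/(√(-4104483 - 1661521/54)) = 6937077/(√(-223303603/54)) = 6937077/((I*√1339821618/18)) = 6937077*(-3*I*√1339821618/223303603) = -20811231*I*√1339821618/223303603 ≈ -3411.3*I)
1/(F + y((-19 - 8)*(-1))) = 1/(-20811231*I*√1339821618/223303603 + √(-1437 + (-19 - 8)*(-1))) = 1/(-20811231*I*√1339821618/223303603 + √(-1437 - 27*(-1))) = 1/(-20811231*I*√1339821618/223303603 + √(-1437 + 27)) = 1/(-20811231*I*√1339821618/223303603 + √(-1410)) = 1/(-20811231*I*√1339821618/223303603 + I*√1410) = 1/(I*√1410 - 20811231*I*√1339821618/223303603)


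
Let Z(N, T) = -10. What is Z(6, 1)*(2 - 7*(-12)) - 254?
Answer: -1114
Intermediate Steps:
Z(6, 1)*(2 - 7*(-12)) - 254 = -10*(2 - 7*(-12)) - 254 = -10*(2 + 84) - 254 = -10*86 - 254 = -860 - 254 = -1114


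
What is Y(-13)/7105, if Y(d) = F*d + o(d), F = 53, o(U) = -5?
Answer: -694/7105 ≈ -0.097678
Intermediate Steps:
Y(d) = -5 + 53*d (Y(d) = 53*d - 5 = -5 + 53*d)
Y(-13)/7105 = (-5 + 53*(-13))/7105 = (-5 - 689)*(1/7105) = -694*1/7105 = -694/7105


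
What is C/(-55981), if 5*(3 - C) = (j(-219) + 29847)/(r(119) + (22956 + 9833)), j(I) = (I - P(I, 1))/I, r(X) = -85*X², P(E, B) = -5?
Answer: -3852930067/71774982228720 ≈ -5.3681e-5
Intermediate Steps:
j(I) = (5 + I)/I (j(I) = (I - 1*(-5))/I = (I + 5)/I = (5 + I)/I)
C = 3852930067/1282131120 (C = 3 - ((5 - 219)/(-219) + 29847)/(5*(-85*119² + (22956 + 9833))) = 3 - (-1/219*(-214) + 29847)/(5*(-85*14161 + 32789)) = 3 - (214/219 + 29847)/(5*(-1203685 + 32789)) = 3 - 6536707/(1095*(-1170896)) = 3 - 6536707*(-1)/(1095*1170896) = 3 - ⅕*(-6536707/256426224) = 3 + 6536707/1282131120 = 3852930067/1282131120 ≈ 3.0051)
C/(-55981) = (3852930067/1282131120)/(-55981) = (3852930067/1282131120)*(-1/55981) = -3852930067/71774982228720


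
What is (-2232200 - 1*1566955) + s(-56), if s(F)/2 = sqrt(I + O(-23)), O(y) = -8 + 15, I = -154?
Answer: -3799155 + 14*I*sqrt(3) ≈ -3.7992e+6 + 24.249*I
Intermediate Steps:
O(y) = 7
s(F) = 14*I*sqrt(3) (s(F) = 2*sqrt(-154 + 7) = 2*sqrt(-147) = 2*(7*I*sqrt(3)) = 14*I*sqrt(3))
(-2232200 - 1*1566955) + s(-56) = (-2232200 - 1*1566955) + 14*I*sqrt(3) = (-2232200 - 1566955) + 14*I*sqrt(3) = -3799155 + 14*I*sqrt(3)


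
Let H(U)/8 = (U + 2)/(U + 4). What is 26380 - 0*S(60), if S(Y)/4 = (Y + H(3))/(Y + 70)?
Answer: 26380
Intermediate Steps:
H(U) = 8*(2 + U)/(4 + U) (H(U) = 8*((U + 2)/(U + 4)) = 8*((2 + U)/(4 + U)) = 8*(2 + U)/(4 + U))
S(Y) = 4*(40/7 + Y)/(70 + Y) (S(Y) = 4*((Y + 8*(2 + 3)/(4 + 3))/(Y + 70)) = 4*((Y + 8*5/7)/(70 + Y)) = 4*((Y + 8*(1/7)*5)/(70 + Y)) = 4*((Y + 40/7)/(70 + Y)) = 4*((40/7 + Y)/(70 + Y)) = 4*(40/7 + Y)/(70 + Y))
26380 - 0*S(60) = 26380 - 0*4*(40 + 7*60)/(7*(70 + 60)) = 26380 - 0*(4/7)*(40 + 420)/130 = 26380 - 0*(4/7)*(1/130)*460 = 26380 - 0*184/91 = 26380 - 1*0 = 26380 + 0 = 26380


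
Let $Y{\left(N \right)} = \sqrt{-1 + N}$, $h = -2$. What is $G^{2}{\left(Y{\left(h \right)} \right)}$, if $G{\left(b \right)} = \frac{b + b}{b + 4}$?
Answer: $- \frac{12}{\left(4 + i \sqrt{3}\right)^{2}} \approx -0.43213 + 0.4606 i$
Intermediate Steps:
$G{\left(b \right)} = \frac{2 b}{4 + b}$
$G^{2}{\left(Y{\left(h \right)} \right)} = \left(\frac{2 \sqrt{-1 - 2}}{4 + \sqrt{-1 - 2}}\right)^{2} = \left(\frac{2 \sqrt{-3}}{4 + \sqrt{-3}}\right)^{2} = \left(\frac{2 i \sqrt{3}}{4 + i \sqrt{3}}\right)^{2} = - \frac{12}{\left(4 + i \sqrt{3}\right)^{2}}$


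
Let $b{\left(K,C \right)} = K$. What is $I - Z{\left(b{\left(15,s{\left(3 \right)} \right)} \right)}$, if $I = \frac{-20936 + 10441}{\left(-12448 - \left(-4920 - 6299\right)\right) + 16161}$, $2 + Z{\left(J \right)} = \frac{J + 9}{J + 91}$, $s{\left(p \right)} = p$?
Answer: $\frac{847373}{791396} \approx 1.0707$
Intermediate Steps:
$Z{\left(J \right)} = -2 + \frac{9 + J}{91 + J}$ ($Z{\left(J \right)} = -2 + \frac{J + 9}{J + 91} = -2 + \frac{9 + J}{91 + J}$)
$I = - \frac{10495}{14932}$ ($I = - \frac{10495}{\left(-12448 - \left(-4920 - 6299\right)\right) + 16161} = - \frac{10495}{\left(-12448 - -11219\right) + 16161} = - \frac{10495}{\left(-12448 + 11219\right) + 16161} = - \frac{10495}{-1229 + 16161} = - \frac{10495}{14932} \approx -0.70285$)
$I - Z{\left(b{\left(15,s{\left(3 \right)} \right)} \right)} = - \frac{10495}{14932} - \frac{-173 - 15}{91 + 15} = - \frac{10495}{14932} - \frac{-173 - 15}{106} = - \frac{10495}{14932} - \frac{1}{106} \left(-188\right) = - \frac{10495}{14932} - - \frac{94}{53} = - \frac{10495}{14932} + \frac{94}{53} = \frac{847373}{791396}$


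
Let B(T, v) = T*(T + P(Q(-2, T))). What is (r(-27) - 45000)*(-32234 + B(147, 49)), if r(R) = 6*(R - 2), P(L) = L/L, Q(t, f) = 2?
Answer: 473333172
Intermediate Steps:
P(L) = 1
B(T, v) = T*(1 + T) (B(T, v) = T*(T + 1) = T*(1 + T))
r(R) = -12 + 6*R (r(R) = 6*(-2 + R) = -12 + 6*R)
(r(-27) - 45000)*(-32234 + B(147, 49)) = ((-12 + 6*(-27)) - 45000)*(-32234 + 147*(1 + 147)) = ((-12 - 162) - 45000)*(-32234 + 147*148) = (-174 - 45000)*(-32234 + 21756) = -45174*(-10478) = 473333172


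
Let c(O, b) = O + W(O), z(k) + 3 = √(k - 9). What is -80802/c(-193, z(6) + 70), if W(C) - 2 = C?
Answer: 13467/64 ≈ 210.42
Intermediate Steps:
W(C) = 2 + C
z(k) = -3 + √(-9 + k) (z(k) = -3 + √(k - 9) = -3 + √(-9 + k))
c(O, b) = 2 + 2*O (c(O, b) = O + (2 + O) = 2 + 2*O)
-80802/c(-193, z(6) + 70) = -80802/(2 + 2*(-193)) = -80802/(2 - 386) = -80802/(-384) = -80802*(-1/384) = 13467/64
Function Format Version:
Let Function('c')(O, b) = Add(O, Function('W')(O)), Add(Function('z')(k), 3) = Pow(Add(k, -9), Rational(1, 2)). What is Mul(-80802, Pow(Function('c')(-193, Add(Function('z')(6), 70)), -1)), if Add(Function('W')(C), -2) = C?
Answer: Rational(13467, 64) ≈ 210.42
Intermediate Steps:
Function('W')(C) = Add(2, C)
Function('z')(k) = Add(-3, Pow(Add(-9, k), Rational(1, 2))) (Function('z')(k) = Add(-3, Pow(Add(k, -9), Rational(1, 2))) = Add(-3, Pow(Add(-9, k), Rational(1, 2))))
Function('c')(O, b) = Add(2, Mul(2, O)) (Function('c')(O, b) = Add(O, Add(2, O)) = Add(2, Mul(2, O)))
Mul(-80802, Pow(Function('c')(-193, Add(Function('z')(6), 70)), -1)) = Mul(-80802, Pow(Add(2, Mul(2, -193)), -1)) = Mul(-80802, Pow(Add(2, -386), -1)) = Mul(-80802, Pow(-384, -1)) = Mul(-80802, Rational(-1, 384)) = Rational(13467, 64)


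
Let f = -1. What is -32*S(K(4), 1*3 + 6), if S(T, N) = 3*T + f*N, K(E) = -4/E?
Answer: 384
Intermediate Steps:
S(T, N) = -N + 3*T (S(T, N) = 3*T - N = -N + 3*T)
-32*S(K(4), 1*3 + 6) = -32*(-(1*3 + 6) + 3*(-4/4)) = -32*(-(3 + 6) + 3*(-4*1/4)) = -32*(-1*9 + 3*(-1)) = -32*(-9 - 3) = -32*(-12) = 384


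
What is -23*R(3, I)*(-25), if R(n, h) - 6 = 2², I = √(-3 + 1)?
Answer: 5750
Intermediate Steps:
I = I*√2 (I = √(-2) = I*√2 ≈ 1.4142*I)
R(n, h) = 10 (R(n, h) = 6 + 2² = 6 + 4 = 10)
-23*R(3, I)*(-25) = -23*10*(-25) = -230*(-25) = 5750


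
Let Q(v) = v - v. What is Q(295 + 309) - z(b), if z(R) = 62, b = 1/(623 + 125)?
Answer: -62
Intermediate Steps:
b = 1/748 ≈ 0.0013369
Q(v) = 0
Q(295 + 309) - z(b) = 0 - 1*62 = 0 - 62 = -62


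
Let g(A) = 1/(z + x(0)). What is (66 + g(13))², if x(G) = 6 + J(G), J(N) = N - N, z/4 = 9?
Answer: 7689529/1764 ≈ 4359.1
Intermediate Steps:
z = 36 (z = 4*9 = 36)
J(N) = 0
x(G) = 6 (x(G) = 6 + 0 = 6)
g(A) = 1/42 (g(A) = 1/(36 + 6) = 1/42)
(66 + g(13))² = (66 + 1/42)² = (2773/42)² = 7689529/1764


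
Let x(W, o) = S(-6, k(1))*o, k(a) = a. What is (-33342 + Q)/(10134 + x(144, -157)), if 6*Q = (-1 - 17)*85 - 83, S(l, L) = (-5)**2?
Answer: -201665/37254 ≈ -5.4132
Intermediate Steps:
S(l, L) = 25
Q = -1613/6 (Q = ((-1 - 17)*85 - 83)/6 = (-18*85 - 83)/6 = (-1530 - 83)/6 = (1/6)*(-1613) = -1613/6 ≈ -268.83)
x(W, o) = 25*o
(-33342 + Q)/(10134 + x(144, -157)) = (-33342 - 1613/6)/(10134 + 25*(-157)) = -201665/(6*(10134 - 3925)) = -201665/6/6209 = -201665/6*1/6209 = -201665/37254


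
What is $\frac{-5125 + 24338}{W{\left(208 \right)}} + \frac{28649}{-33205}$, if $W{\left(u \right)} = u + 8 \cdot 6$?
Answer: $\frac{630633521}{8500480} \approx 74.188$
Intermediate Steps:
$W{\left(u \right)} = 48 + u$ ($W{\left(u \right)} = u + 48 = 48 + u$)
$\frac{-5125 + 24338}{W{\left(208 \right)}} + \frac{28649}{-33205} = \frac{-5125 + 24338}{48 + 208} + \frac{28649}{-33205} = \frac{19213}{256} + 28649 \left(- \frac{1}{33205}\right) = 19213 \cdot \frac{1}{256} - \frac{28649}{33205} = \frac{19213}{256} - \frac{28649}{33205} = \frac{630633521}{8500480}$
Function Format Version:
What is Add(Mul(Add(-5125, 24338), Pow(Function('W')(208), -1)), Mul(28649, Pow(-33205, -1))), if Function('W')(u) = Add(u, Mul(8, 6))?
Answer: Rational(630633521, 8500480) ≈ 74.188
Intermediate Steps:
Function('W')(u) = Add(48, u) (Function('W')(u) = Add(u, 48) = Add(48, u))
Add(Mul(Add(-5125, 24338), Pow(Function('W')(208), -1)), Mul(28649, Pow(-33205, -1))) = Add(Mul(Add(-5125, 24338), Pow(Add(48, 208), -1)), Mul(28649, Pow(-33205, -1))) = Add(Mul(19213, Pow(256, -1)), Mul(28649, Rational(-1, 33205))) = Add(Mul(19213, Rational(1, 256)), Rational(-28649, 33205)) = Add(Rational(19213, 256), Rational(-28649, 33205)) = Rational(630633521, 8500480)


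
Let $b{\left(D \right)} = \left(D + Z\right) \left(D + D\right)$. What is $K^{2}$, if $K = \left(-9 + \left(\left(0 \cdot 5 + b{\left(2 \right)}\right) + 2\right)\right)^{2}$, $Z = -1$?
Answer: $81$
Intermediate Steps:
$b{\left(D \right)} = 2 D \left(-1 + D\right)$ ($b{\left(D \right)} = \left(D - 1\right) \left(D + D\right) = \left(-1 + D\right) 2 D = 2 D \left(-1 + D\right)$)
$K = 9$ ($K = \left(-9 + \left(\left(0 \cdot 5 + 2 \cdot 2 \left(-1 + 2\right)\right) + 2\right)\right)^{2} = \left(-9 + \left(\left(0 + 2 \cdot 2 \cdot 1\right) + 2\right)\right)^{2} = \left(-9 + \left(\left(0 + 4\right) + 2\right)\right)^{2} = \left(-9 + \left(4 + 2\right)\right)^{2} = \left(-9 + 6\right)^{2} = \left(-3\right)^{2} = 9$)
$K^{2} = 9^{2} = 81$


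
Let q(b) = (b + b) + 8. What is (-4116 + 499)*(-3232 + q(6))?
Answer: 11617804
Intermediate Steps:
q(b) = 8 + 2*b (q(b) = 2*b + 8 = 8 + 2*b)
(-4116 + 499)*(-3232 + q(6)) = (-4116 + 499)*(-3232 + (8 + 2*6)) = -3617*(-3232 + (8 + 12)) = -3617*(-3232 + 20) = -3617*(-3212) = 11617804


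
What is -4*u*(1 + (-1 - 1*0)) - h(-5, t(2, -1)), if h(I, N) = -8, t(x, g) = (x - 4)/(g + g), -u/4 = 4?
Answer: 8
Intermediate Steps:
u = -16 (u = -4*4 = -16)
t(x, g) = (-4 + x)/(2*g) (t(x, g) = (-4 + x)/((2*g)) = (-4 + x)*(1/(2*g)) = (-4 + x)/(2*g))
-4*u*(1 + (-1 - 1*0)) - h(-5, t(2, -1)) = -(-64)*(1 + (-1 - 1*0)) - 1*(-8) = -(-64)*(1 + (-1 + 0)) + 8 = -(-64)*(1 - 1) + 8 = -(-64)*0 + 8 = -4*0 + 8 = 0 + 8 = 8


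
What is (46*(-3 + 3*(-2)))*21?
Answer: -8694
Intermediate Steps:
(46*(-3 + 3*(-2)))*21 = (46*(-3 - 6))*21 = (46*(-9))*21 = -414*21 = -8694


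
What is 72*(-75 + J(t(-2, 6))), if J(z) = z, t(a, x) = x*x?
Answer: -2808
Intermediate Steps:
t(a, x) = x²
72*(-75 + J(t(-2, 6))) = 72*(-75 + 6²) = 72*(-75 + 36) = 72*(-39) = -2808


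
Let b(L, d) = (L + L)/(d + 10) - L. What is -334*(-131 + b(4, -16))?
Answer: 136606/3 ≈ 45535.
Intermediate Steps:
b(L, d) = -L + 2*L/(10 + d) (b(L, d) = (2*L)/(10 + d) - L = 2*L/(10 + d) - L = -L + 2*L/(10 + d))
-334*(-131 + b(4, -16)) = -334*(-131 - 1*4*(8 - 16)/(10 - 16)) = -334*(-131 - 1*4*(-8)/(-6)) = -334*(-131 - 1*4*(-1/6)*(-8)) = -334*(-131 - 16/3) = -334*(-409/3) = 136606/3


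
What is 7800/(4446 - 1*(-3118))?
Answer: 1950/1891 ≈ 1.0312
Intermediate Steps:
7800/(4446 - 1*(-3118)) = 7800/(4446 + 3118) = 7800/7564 = 7800*(1/7564) = 1950/1891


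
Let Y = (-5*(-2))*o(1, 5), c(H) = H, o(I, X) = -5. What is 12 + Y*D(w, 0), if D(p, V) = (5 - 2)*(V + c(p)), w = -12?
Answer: 1812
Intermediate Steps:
D(p, V) = 3*V + 3*p (D(p, V) = (5 - 2)*(V + p) = 3*(V + p) = 3*V + 3*p)
Y = -50 (Y = -5*(-2)*(-5) = 10*(-5) = -50)
12 + Y*D(w, 0) = 12 - 50*(3*0 + 3*(-12)) = 12 - 50*(0 - 36) = 12 - 50*(-36) = 12 + 1800 = 1812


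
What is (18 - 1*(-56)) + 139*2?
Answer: 352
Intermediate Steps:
(18 - 1*(-56)) + 139*2 = (18 + 56) + 278 = 74 + 278 = 352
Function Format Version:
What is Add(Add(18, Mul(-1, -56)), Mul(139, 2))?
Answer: 352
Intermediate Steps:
Add(Add(18, Mul(-1, -56)), Mul(139, 2)) = Add(Add(18, 56), 278) = Add(74, 278) = 352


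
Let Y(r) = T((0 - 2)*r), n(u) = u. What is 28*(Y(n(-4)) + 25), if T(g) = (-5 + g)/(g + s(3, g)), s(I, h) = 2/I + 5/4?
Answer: 12044/17 ≈ 708.47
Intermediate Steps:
s(I, h) = 5/4 + 2/I (s(I, h) = 2/I + 5*(¼) = 2/I + 5/4 = 5/4 + 2/I)
T(g) = (-5 + g)/(23/12 + g) (T(g) = (-5 + g)/(g + (5/4 + 2/3)) = (-5 + g)/(g + (5/4 + 2*(⅓))) = (-5 + g)/(g + (5/4 + ⅔)) = (-5 + g)/(g + 23/12) = (-5 + g)/(23/12 + g))
Y(r) = 12*(-5 - 2*r)/(23 - 24*r) (Y(r) = 12*(-5 + (0 - 2)*r)/(23 + 12*((0 - 2)*r)) = 12*(-5 - 2*r)/(23 + 12*(-2*r)) = 12*(-5 - 2*r)/(23 - 24*r))
28*(Y(n(-4)) + 25) = 28*(12*(5 + 2*(-4))/(-23 + 24*(-4)) + 25) = 28*(12*(5 - 8)/(-23 - 96) + 25) = 28*(12*(-3)/(-119) + 25) = 28*(12*(-1/119)*(-3) + 25) = 28*(36/119 + 25) = 28*(3011/119) = 12044/17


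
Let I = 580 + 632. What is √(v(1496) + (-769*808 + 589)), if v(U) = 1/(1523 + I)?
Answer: 2*I*√1160861727235/2735 ≈ 787.88*I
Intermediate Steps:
I = 1212
v(U) = 1/2735 (v(U) = 1/(1523 + 1212) = 1/2735)
√(v(1496) + (-769*808 + 589)) = √(1/2735 + (-769*808 + 589)) = √(1/2735 + (-621352 + 589)) = √(1/2735 - 620763) = √(-1697786804/2735) = 2*I*√1160861727235/2735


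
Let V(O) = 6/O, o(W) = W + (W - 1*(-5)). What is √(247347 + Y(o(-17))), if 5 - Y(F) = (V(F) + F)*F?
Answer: √246505 ≈ 496.49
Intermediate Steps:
o(W) = 5 + 2*W (o(W) = W + (W + 5) = W + (5 + W) = 5 + 2*W)
Y(F) = 5 - F*(F + 6/F) (Y(F) = 5 - (6/F + F)*F = 5 - (F + 6/F)*F = 5 - F*(F + 6/F))
√(247347 + Y(o(-17))) = √(247347 + (-1 - (5 + 2*(-17))²)) = √(247347 + (-1 - (5 - 34)²)) = √(247347 + (-1 - 1*(-29)²)) = √(247347 + (-1 - 1*841)) = √(247347 + (-1 - 841)) = √(247347 - 842) = √246505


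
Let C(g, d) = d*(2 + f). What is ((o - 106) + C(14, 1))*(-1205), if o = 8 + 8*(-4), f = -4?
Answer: 159060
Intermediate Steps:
C(g, d) = -2*d (C(g, d) = d*(2 - 4) = d*(-2) = -2*d)
o = -24 (o = 8 - 32 = -24)
((o - 106) + C(14, 1))*(-1205) = ((-24 - 106) - 2*1)*(-1205) = (-130 - 2)*(-1205) = -132*(-1205) = 159060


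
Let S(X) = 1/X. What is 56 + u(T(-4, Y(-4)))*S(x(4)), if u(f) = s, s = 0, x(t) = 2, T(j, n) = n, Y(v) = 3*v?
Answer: 56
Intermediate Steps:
u(f) = 0
56 + u(T(-4, Y(-4)))*S(x(4)) = 56 + 0/2 = 56 + 0*(1/2) = 56 + 0 = 56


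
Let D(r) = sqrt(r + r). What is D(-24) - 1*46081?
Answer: -46081 + 4*I*sqrt(3) ≈ -46081.0 + 6.9282*I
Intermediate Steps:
D(r) = sqrt(2)*sqrt(r) (D(r) = sqrt(2*r) = sqrt(2)*sqrt(r))
D(-24) - 1*46081 = sqrt(2)*sqrt(-24) - 1*46081 = sqrt(2)*(2*I*sqrt(6)) - 46081 = 4*I*sqrt(3) - 46081 = -46081 + 4*I*sqrt(3)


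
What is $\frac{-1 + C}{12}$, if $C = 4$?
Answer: $\frac{1}{4} \approx 0.25$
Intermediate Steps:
$\frac{-1 + C}{12} = \frac{-1 + 4}{12} = 3 \cdot \frac{1}{12} = \frac{1}{4}$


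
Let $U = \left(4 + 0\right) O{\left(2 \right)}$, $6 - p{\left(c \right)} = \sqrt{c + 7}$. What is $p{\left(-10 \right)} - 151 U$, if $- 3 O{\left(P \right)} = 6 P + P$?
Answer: $\frac{8474}{3} - i \sqrt{3} \approx 2824.7 - 1.732 i$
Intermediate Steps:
$p{\left(c \right)} = 6 - \sqrt{7 + c}$ ($p{\left(c \right)} = 6 - \sqrt{c + 7} = 6 - \sqrt{7 + c}$)
$O{\left(P \right)} = - \frac{7 P}{3}$ ($O{\left(P \right)} = - \frac{6 P + P}{3} = - \frac{7 P}{3}$)
$U = - \frac{56}{3}$ ($U = \left(4 + 0\right) \left(\left(- \frac{7}{3}\right) 2\right) = 4 \left(- \frac{14}{3}\right) = - \frac{56}{3} \approx -18.667$)
$p{\left(-10 \right)} - 151 U = \left(6 - \sqrt{7 - 10}\right) - - \frac{8456}{3} = \left(6 - \sqrt{-3}\right) + \frac{8456}{3} = \left(6 - i \sqrt{3}\right) + \frac{8456}{3} = \frac{8474}{3} - i \sqrt{3}$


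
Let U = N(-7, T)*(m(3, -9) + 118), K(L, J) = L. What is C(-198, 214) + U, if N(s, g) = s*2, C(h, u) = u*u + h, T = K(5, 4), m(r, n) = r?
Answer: 43904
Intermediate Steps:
T = 5
C(h, u) = h + u² (C(h, u) = u² + h = h + u²)
N(s, g) = 2*s
U = -1694 (U = (2*(-7))*(3 + 118) = -14*121 = -1694)
C(-198, 214) + U = (-198 + 214²) - 1694 = (-198 + 45796) - 1694 = 45598 - 1694 = 43904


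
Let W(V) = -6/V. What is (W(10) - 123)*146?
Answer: -90228/5 ≈ -18046.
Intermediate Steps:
(W(10) - 123)*146 = (-6/10 - 123)*146 = (-6*1/10 - 123)*146 = (-3/5 - 123)*146 = -618/5*146 = -90228/5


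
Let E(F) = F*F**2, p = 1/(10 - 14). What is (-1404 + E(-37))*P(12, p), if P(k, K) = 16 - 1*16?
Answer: 0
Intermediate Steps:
p = -1/4 (p = 1/(-4) = -1/4 ≈ -0.25000)
P(k, K) = 0 (P(k, K) = 16 - 16 = 0)
E(F) = F**3
(-1404 + E(-37))*P(12, p) = (-1404 + (-37)**3)*0 = (-1404 - 50653)*0 = -52057*0 = 0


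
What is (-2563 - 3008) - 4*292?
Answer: -6739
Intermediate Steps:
(-2563 - 3008) - 4*292 = -5571 - 1168 = -6739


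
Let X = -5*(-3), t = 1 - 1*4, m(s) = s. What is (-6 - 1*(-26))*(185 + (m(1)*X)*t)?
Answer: 2800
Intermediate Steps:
t = -3 (t = 1 - 4 = -3)
X = 15
(-6 - 1*(-26))*(185 + (m(1)*X)*t) = (-6 - 1*(-26))*(185 + (1*15)*(-3)) = (-6 + 26)*(185 + 15*(-3)) = 20*(185 - 45) = 20*140 = 2800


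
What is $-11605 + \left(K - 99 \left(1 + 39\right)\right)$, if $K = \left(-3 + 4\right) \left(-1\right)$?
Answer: $-15566$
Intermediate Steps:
$K = -1$ ($K = 1 \left(-1\right) = -1$)
$-11605 + \left(K - 99 \left(1 + 39\right)\right) = -11605 - \left(1 + 99 \left(1 + 39\right)\right) = -11605 - 3961 = -15566$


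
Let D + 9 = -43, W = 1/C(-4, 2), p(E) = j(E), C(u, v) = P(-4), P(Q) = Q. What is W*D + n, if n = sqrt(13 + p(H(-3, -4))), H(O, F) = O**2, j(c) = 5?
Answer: 13 + 3*sqrt(2) ≈ 17.243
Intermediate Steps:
C(u, v) = -4
p(E) = 5
W = -1/4 (W = 1/(-4) = -1/4 ≈ -0.25000)
n = 3*sqrt(2) (n = sqrt(13 + 5) = sqrt(18) = 3*sqrt(2) ≈ 4.2426)
D = -52 (D = -9 - 43 = -52)
W*D + n = -1/4*(-52) + 3*sqrt(2) = 13 + 3*sqrt(2)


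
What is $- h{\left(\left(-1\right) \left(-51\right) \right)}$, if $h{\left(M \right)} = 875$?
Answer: $-875$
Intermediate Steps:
$- h{\left(\left(-1\right) \left(-51\right) \right)} = \left(-1\right) 875 = -875$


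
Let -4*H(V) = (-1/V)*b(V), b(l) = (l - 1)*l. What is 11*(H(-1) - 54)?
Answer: -1199/2 ≈ -599.50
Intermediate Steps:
b(l) = l*(-1 + l) (b(l) = (-1 + l)*l = l*(-1 + l))
H(V) = -¼ + V/4 (H(V) = -(-1/V)*V*(-1 + V)/4 = -(1 - V)/4 = -¼ + V/4)
11*(H(-1) - 54) = 11*((-¼ + (¼)*(-1)) - 54) = 11*((-¼ - ¼) - 54) = 11*(-½ - 54) = 11*(-109/2) = -1199/2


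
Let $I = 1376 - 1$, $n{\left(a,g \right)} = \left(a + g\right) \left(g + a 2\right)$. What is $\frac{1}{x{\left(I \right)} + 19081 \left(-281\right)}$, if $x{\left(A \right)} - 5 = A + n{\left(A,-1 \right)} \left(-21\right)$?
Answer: $- \frac{1}{84680027} \approx -1.1809 \cdot 10^{-8}$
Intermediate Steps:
$n{\left(a,g \right)} = \left(a + g\right) \left(g + 2 a\right)$
$I = 1375$
$x{\left(A \right)} = -16 - 42 A^{2} + 64 A$ ($x{\left(A \right)} = 5 + \left(A + \left(\left(-1\right)^{2} + 2 A^{2} + 3 A \left(-1\right)\right) \left(-21\right)\right) = 5 + \left(A + \left(1 + 2 A^{2} - 3 A\right) \left(-21\right)\right) = 5 + \left(A + \left(1 - 3 A + 2 A^{2}\right) \left(-21\right)\right) = 5 - \left(21 - 64 A + 42 A^{2}\right) = -16 - 42 A^{2} + 64 A$)
$\frac{1}{x{\left(I \right)} + 19081 \left(-281\right)} = \frac{1}{\left(-16 - 42 \cdot 1375^{2} + 64 \cdot 1375\right) + 19081 \left(-281\right)} = \frac{1}{\left(-16 - 79406250 + 88000\right) - 5361761} = \frac{1}{-79318266 - 5361761} = \frac{1}{-84680027} = - \frac{1}{84680027}$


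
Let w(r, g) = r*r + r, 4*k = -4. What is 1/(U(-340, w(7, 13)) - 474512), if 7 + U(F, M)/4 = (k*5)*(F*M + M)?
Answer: -1/94860 ≈ -1.0542e-5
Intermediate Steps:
k = -1 (k = (¼)*(-4) = -1)
w(r, g) = r + r² (w(r, g) = r² + r = r + r²)
U(F, M) = -28 - 20*M - 20*F*M (U(F, M) = -28 + 4*((-1*5)*(F*M + M)) = -28 + 4*(-5*(M + F*M)) = -28 + 4*(-5*M - 5*F*M) = -28 + (-20*M - 20*F*M) = -28 - 20*M - 20*F*M)
1/(U(-340, w(7, 13)) - 474512) = 1/((-28 - 140*(1 + 7) - 20*(-340)*7*(1 + 7)) - 474512) = 1/((-28 - 140*8 - 20*(-340)*7*8) - 474512) = 1/((-28 - 20*56 - 20*(-340)*56) - 474512) = 1/((-28 - 1120 + 380800) - 474512) = 1/(379652 - 474512) = 1/(-94860) = -1/94860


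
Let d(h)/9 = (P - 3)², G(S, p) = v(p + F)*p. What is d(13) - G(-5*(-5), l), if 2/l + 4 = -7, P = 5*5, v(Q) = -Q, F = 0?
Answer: 527080/121 ≈ 4356.0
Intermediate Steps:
P = 25
l = -2/11 (l = 2/(-4 - 7) = 2/(-11) = 2*(-1/11) = -2/11 ≈ -0.18182)
G(S, p) = -p² (G(S, p) = (-(p + 0))*p = (-p)*p = -p²)
d(h) = 4356 (d(h) = 9*(25 - 3)² = 9*22² = 9*484 = 4356)
d(13) - G(-5*(-5), l) = 4356 - (-1)*(-2/11)² = 4356 - (-1)*4/121 = 4356 - 1*(-4/121) = 4356 + 4/121 = 527080/121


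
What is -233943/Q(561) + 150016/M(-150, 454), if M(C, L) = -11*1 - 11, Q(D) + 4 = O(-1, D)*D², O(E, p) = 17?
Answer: -401314350397/58852783 ≈ -6819.0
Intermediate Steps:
Q(D) = -4 + 17*D²
M(C, L) = -22 (M(C, L) = -11 - 11 = -22)
-233943/Q(561) + 150016/M(-150, 454) = -233943/(-4 + 17*561²) + 150016/(-22) = -233943/(-4 + 17*314721) + 150016*(-1/22) = -233943/(-4 + 5350257) - 75008/11 = -233943/5350253 - 75008/11 = -401314350397/58852783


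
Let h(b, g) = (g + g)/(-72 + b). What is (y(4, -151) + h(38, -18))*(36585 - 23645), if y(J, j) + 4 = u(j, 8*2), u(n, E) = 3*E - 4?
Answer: 9032120/17 ≈ 5.3130e+5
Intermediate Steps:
h(b, g) = 2*g/(-72 + b) (h(b, g) = (2*g)/(-72 + b) = 2*g/(-72 + b))
u(n, E) = -4 + 3*E
y(J, j) = 40 (y(J, j) = -4 + (-4 + 3*(8*2)) = -4 + (-4 + 3*16) = -4 + (-4 + 48) = -4 + 44 = 40)
(y(4, -151) + h(38, -18))*(36585 - 23645) = (40 + 2*(-18)/(-72 + 38))*(36585 - 23645) = (40 + 2*(-18)/(-34))*12940 = (40 + 2*(-18)*(-1/34))*12940 = (40 + 18/17)*12940 = (698/17)*12940 = 9032120/17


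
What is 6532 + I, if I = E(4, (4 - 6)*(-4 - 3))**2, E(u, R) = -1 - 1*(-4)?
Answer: 6541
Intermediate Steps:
E(u, R) = 3 (E(u, R) = -1 + 4 = 3)
I = 9 (I = 3**2 = 9)
6532 + I = 6532 + 9 = 6541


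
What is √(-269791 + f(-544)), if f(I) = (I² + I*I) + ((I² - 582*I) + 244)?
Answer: √934869 ≈ 966.89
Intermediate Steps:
f(I) = 244 - 582*I + 3*I² (f(I) = (I² + I²) + (244 + I² - 582*I) = 2*I² + (244 + I² - 582*I) = 244 - 582*I + 3*I²)
√(-269791 + f(-544)) = √(-269791 + (244 - 582*(-544) + 3*(-544)²)) = √(-269791 + (244 + 316608 + 3*295936)) = √(-269791 + (244 + 316608 + 887808)) = √(-269791 + 1204660) = √934869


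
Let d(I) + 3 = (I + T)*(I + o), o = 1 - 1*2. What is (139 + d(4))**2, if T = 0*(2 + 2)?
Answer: 21904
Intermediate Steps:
o = -1 (o = 1 - 2 = -1)
T = 0 (T = 0*4 = 0)
d(I) = -3 + I*(-1 + I) (d(I) = -3 + (I + 0)*(I - 1) = -3 + I*(-1 + I))
(139 + d(4))**2 = (139 + (-3 + 4**2 - 1*4))**2 = (139 + (-3 + 16 - 4))**2 = (139 + 9)**2 = 148**2 = 21904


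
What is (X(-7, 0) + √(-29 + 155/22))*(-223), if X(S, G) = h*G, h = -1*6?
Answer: -223*I*√10626/22 ≈ -1044.9*I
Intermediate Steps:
h = -6
X(S, G) = -6*G
(X(-7, 0) + √(-29 + 155/22))*(-223) = (-6*0 + √(-29 + 155/22))*(-223) = (0 + √(-29 + 155*(1/22)))*(-223) = (0 + √(-29 + 155/22))*(-223) = (0 + √(-483/22))*(-223) = (0 + I*√10626/22)*(-223) = (I*√10626/22)*(-223) = -223*I*√10626/22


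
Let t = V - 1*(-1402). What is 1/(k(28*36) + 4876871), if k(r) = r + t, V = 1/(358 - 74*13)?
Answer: 604/2947085723 ≈ 2.0495e-7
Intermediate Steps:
V = -1/604 (V = 1/(358 - 962) = 1/(-604) = -1/604 ≈ -0.0016556)
t = 846807/604 (t = -1/604 - 1*(-1402) = -1/604 + 1402 = 846807/604 ≈ 1402.0)
k(r) = 846807/604 + r (k(r) = r + 846807/604 = 846807/604 + r)
1/(k(28*36) + 4876871) = 1/((846807/604 + 28*36) + 4876871) = 1/((846807/604 + 1008) + 4876871) = 1/(1455639/604 + 4876871) = 1/(2947085723/604) = 604/2947085723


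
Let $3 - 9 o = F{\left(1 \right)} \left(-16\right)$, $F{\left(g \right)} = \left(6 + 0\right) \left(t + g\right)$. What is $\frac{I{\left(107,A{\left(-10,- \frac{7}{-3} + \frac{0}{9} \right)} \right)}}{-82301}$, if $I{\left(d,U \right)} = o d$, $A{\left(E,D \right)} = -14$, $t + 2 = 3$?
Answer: $- \frac{6955}{246903} \approx -0.028169$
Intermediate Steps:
$t = 1$ ($t = -2 + 3 = 1$)
$F{\left(g \right)} = 6 + 6 g$ ($F{\left(g \right)} = \left(6 + 0\right) \left(1 + g\right) = 6 \left(1 + g\right) = 6 + 6 g$)
$o = \frac{65}{3}$ ($o = \frac{1}{3} - \frac{\left(6 + 6 \cdot 1\right) \left(-16\right)}{9} = \frac{1}{3} - \frac{\left(6 + 6\right) \left(-16\right)}{9} = \frac{1}{3} - \frac{12 \left(-16\right)}{9} = \frac{1}{3} - - \frac{64}{3} = \frac{1}{3} + \frac{64}{3} = \frac{65}{3} \approx 21.667$)
$I{\left(d,U \right)} = \frac{65 d}{3}$
$\frac{I{\left(107,A{\left(-10,- \frac{7}{-3} + \frac{0}{9} \right)} \right)}}{-82301} = \frac{\frac{65}{3} \cdot 107}{-82301} = \frac{6955}{3} \left(- \frac{1}{82301}\right) = - \frac{6955}{246903}$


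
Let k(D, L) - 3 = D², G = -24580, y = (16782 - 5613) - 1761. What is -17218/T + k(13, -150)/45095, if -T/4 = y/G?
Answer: -2385628634887/212126880 ≈ -11246.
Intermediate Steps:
y = 9408 (y = 11169 - 1761 = 9408)
k(D, L) = 3 + D²
T = 9408/6145 (T = -37632/(-24580) = -37632*(-1)/24580 = -4*(-2352/6145) = 9408/6145 ≈ 1.5310)
-17218/T + k(13, -150)/45095 = -17218/9408/6145 + (3 + 13²)/45095 = -17218*6145/9408 + (3 + 169)*(1/45095) = -52902305/4704 + 172*(1/45095) = -52902305/4704 + 172/45095 = -2385628634887/212126880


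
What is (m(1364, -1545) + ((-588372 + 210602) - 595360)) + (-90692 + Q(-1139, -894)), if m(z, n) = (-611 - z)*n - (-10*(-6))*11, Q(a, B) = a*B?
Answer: 3005159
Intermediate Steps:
Q(a, B) = B*a
m(z, n) = -660 + n*(-611 - z) (m(z, n) = n*(-611 - z) - 60*11 = n*(-611 - z) - 1*660 = n*(-611 - z) - 660 = -660 + n*(-611 - z))
(m(1364, -1545) + ((-588372 + 210602) - 595360)) + (-90692 + Q(-1139, -894)) = ((-660 - 611*(-1545) - 1*(-1545)*1364) + ((-588372 + 210602) - 595360)) + (-90692 - 894*(-1139)) = ((-660 + 943995 + 2107380) + (-377770 - 595360)) + (-90692 + 1018266) = (3050715 - 973130) + 927574 = 2077585 + 927574 = 3005159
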